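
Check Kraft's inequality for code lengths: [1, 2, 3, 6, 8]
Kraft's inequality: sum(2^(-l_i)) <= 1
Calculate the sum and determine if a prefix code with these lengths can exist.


Sum = 2^(-1) + 2^(-2) + 2^(-3) + 2^(-6) + 2^(-8)
    = 0.5 + 0.25 + 0.125 + 0.015625 + 0.00390625
    = 229/256 = 0.89453125
Since 0.89453125 <= 1, Kraft's inequality IS satisfied.
A prefix code with these lengths CAN exist.

Kraft sum = 0.89453125. Satisfied.


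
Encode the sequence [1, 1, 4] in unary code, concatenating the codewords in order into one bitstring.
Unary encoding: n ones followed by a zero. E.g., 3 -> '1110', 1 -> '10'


Encode each number as n ones followed by a terminating 0:
  1 -> 10 (2 bits)
  1 -> 10 (2 bits)
  4 -> 11110 (5 bits)
Total length = 2 + 2 + 5 = 9 bits.

Unary([1, 1, 4]) = 101011110 (9 bits)


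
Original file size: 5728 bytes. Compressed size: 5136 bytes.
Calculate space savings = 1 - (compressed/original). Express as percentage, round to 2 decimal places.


ratio = compressed/original = 5136/5728 = 0.896648
savings = 1 - ratio = 1 - 0.896648 = 0.103352
as a percentage: 0.103352 * 100 = 10.34%

Space savings = 1 - 5136/5728 = 10.34%


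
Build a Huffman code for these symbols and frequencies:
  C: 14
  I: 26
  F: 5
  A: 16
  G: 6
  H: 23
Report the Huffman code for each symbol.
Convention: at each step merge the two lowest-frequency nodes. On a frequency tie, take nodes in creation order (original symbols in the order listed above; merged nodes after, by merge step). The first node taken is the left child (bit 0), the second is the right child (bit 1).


Huffman tree construction:
Step 1: Merge F(5) + G(6) = 11
Step 2: Merge (F+G)(11) + C(14) = 25
Step 3: Merge A(16) + H(23) = 39
Step 4: Merge ((F+G)+C)(25) + I(26) = 51
Step 5: Merge (A+H)(39) + (((F+G)+C)+I)(51) = 90
Read each symbol's code off the tree from the root (left child = 0, right child = 1).

Codes:
  C: 101 (length 3)
  I: 11 (length 2)
  F: 1000 (length 4)
  A: 00 (length 2)
  G: 1001 (length 4)
  H: 01 (length 2)
Average code length: 216/90 = 2.4000 bits/symbol


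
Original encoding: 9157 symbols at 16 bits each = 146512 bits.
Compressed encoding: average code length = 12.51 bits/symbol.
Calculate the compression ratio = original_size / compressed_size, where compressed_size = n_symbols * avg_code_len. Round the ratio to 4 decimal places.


original_size = n_symbols * orig_bits = 9157 * 16 = 146512 bits
compressed_size = n_symbols * avg_code_len = 9157 * 12.51 = 114554.07 bits
ratio = original_size / compressed_size = 146512 / 114554.07 = 1.279

Compression ratio = 1.279


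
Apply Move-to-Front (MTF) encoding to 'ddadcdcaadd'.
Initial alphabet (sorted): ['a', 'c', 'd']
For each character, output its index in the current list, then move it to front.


MTF encoding:
'd': index 2 in ['a', 'c', 'd'] -> ['d', 'a', 'c']
'd': index 0 in ['d', 'a', 'c'] -> ['d', 'a', 'c']
'a': index 1 in ['d', 'a', 'c'] -> ['a', 'd', 'c']
'd': index 1 in ['a', 'd', 'c'] -> ['d', 'a', 'c']
'c': index 2 in ['d', 'a', 'c'] -> ['c', 'd', 'a']
'd': index 1 in ['c', 'd', 'a'] -> ['d', 'c', 'a']
'c': index 1 in ['d', 'c', 'a'] -> ['c', 'd', 'a']
'a': index 2 in ['c', 'd', 'a'] -> ['a', 'c', 'd']
'a': index 0 in ['a', 'c', 'd'] -> ['a', 'c', 'd']
'd': index 2 in ['a', 'c', 'd'] -> ['d', 'a', 'c']
'd': index 0 in ['d', 'a', 'c'] -> ['d', 'a', 'c']


Output: [2, 0, 1, 1, 2, 1, 1, 2, 0, 2, 0]


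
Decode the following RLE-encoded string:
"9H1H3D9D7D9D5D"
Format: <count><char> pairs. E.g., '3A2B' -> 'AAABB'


Expanding each <count><char> pair:
  9H -> 'HHHHHHHHH'
  1H -> 'H'
  3D -> 'DDD'
  9D -> 'DDDDDDDDD'
  7D -> 'DDDDDDD'
  9D -> 'DDDDDDDDD'
  5D -> 'DDDDD'

Decoded = HHHHHHHHHHDDDDDDDDDDDDDDDDDDDDDDDDDDDDDDDDD


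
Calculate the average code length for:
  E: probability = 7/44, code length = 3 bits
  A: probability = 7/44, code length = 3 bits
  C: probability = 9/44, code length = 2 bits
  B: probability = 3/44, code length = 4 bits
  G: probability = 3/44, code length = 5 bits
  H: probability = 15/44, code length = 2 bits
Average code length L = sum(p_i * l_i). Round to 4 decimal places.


Weighted contributions p_i * l_i:
  E: (7/44) * 3 = 21/44
  A: (7/44) * 3 = 21/44
  C: (9/44) * 2 = 18/44
  B: (3/44) * 4 = 12/44
  G: (3/44) * 5 = 15/44
  H: (15/44) * 2 = 30/44
Sum = (21 + 21 + 18 + 12 + 15 + 30)/44 = 117/44

L = 117/44 = 2.6591 bits/symbol


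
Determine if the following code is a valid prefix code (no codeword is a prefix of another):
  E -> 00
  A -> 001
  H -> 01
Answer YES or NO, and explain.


Checking each pair (does one codeword prefix another?):
  E='00' vs A='001': prefix -- VIOLATION

NO -- this is NOT a valid prefix code. E (00) is a prefix of A (001).


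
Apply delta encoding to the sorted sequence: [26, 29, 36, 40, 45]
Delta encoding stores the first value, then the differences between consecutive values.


First value: 26
Deltas:
  29 - 26 = 3
  36 - 29 = 7
  40 - 36 = 4
  45 - 40 = 5


Delta encoded: [26, 3, 7, 4, 5]


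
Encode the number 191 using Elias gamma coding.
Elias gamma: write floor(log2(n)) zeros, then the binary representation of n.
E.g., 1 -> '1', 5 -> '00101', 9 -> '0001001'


num_bits = floor(log2(191)) + 1 = 8
leading_zeros = num_bits - 1 = 7
binary(191) = 10111111

Elias gamma(191) = '0000000' + '10111111' = 000000010111111 (15 bits)


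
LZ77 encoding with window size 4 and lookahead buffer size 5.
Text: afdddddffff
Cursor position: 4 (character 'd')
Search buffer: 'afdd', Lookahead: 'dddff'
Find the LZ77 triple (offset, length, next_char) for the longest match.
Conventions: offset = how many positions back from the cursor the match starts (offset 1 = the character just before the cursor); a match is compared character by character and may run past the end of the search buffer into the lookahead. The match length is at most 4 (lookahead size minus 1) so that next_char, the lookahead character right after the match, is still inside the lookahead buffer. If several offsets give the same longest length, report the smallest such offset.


Try each offset into the search buffer:
  offset=1 (pos 3, char 'd'): match length 3
  offset=2 (pos 2, char 'd'): match length 3
  offset=3 (pos 1, char 'f'): match length 0
  offset=4 (pos 0, char 'a'): match length 0
Longest match has length 3, found at offsets 1, 2; take the smallest, offset 1.
next_char = character at position 4 + 3 = 7 -> 'f'

Best match: offset=1, length=3 (matching 'ddd' starting at position 3)
LZ77 triple: (1, 3, 'f')


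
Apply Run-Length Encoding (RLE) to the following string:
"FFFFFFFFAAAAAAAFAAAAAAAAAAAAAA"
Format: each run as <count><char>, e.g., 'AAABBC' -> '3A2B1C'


Scanning runs left to right:
  i=0: run of 'F' x 8 -> '8F'
  i=8: run of 'A' x 7 -> '7A'
  i=15: run of 'F' x 1 -> '1F'
  i=16: run of 'A' x 14 -> '14A'

RLE = 8F7A1F14A


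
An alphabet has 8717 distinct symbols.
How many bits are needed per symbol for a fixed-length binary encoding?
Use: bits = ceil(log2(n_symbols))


log2(8717) = 13.0896
Bracket: 2^13 = 8192 < 8717 <= 2^14 = 16384
So ceil(log2(8717)) = 14

bits = ceil(log2(8717)) = ceil(13.0896) = 14 bits


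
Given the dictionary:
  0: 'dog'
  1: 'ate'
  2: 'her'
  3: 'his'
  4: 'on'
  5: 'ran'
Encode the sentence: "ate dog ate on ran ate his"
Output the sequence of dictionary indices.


Look up each word in the dictionary:
  'ate' -> 1
  'dog' -> 0
  'ate' -> 1
  'on' -> 4
  'ran' -> 5
  'ate' -> 1
  'his' -> 3

Encoded: [1, 0, 1, 4, 5, 1, 3]


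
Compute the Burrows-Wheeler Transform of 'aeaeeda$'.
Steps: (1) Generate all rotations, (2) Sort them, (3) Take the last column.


Rotations (sorted):
  0: $aeaeeda -> last char: a
  1: a$aeaeed -> last char: d
  2: aeaeeda$ -> last char: $
  3: aeeda$ae -> last char: e
  4: da$aeaee -> last char: e
  5: eaeeda$a -> last char: a
  6: eda$aeae -> last char: e
  7: eeda$aea -> last char: a


BWT = ad$eeaea


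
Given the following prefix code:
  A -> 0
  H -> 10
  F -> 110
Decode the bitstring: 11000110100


Decoding step by step:
Bits 110 -> F
Bits 0 -> A
Bits 0 -> A
Bits 110 -> F
Bits 10 -> H
Bits 0 -> A


Decoded message: FAAFHA


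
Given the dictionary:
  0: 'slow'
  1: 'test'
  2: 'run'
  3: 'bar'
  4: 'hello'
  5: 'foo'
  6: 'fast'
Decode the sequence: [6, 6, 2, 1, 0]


Look up each index in the dictionary:
  6 -> 'fast'
  6 -> 'fast'
  2 -> 'run'
  1 -> 'test'
  0 -> 'slow'

Decoded: "fast fast run test slow"


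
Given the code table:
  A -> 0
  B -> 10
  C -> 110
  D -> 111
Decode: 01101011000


Decoding:
0 -> A
110 -> C
10 -> B
110 -> C
0 -> A
0 -> A


Result: ACBCAA


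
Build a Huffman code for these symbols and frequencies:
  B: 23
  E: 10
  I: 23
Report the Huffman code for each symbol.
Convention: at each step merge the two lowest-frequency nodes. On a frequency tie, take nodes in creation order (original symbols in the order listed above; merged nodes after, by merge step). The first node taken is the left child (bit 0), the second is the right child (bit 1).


Huffman tree construction:
Step 1: Merge E(10) + B(23) = 33
Step 2: Merge I(23) + (E+B)(33) = 56
Read each symbol's code off the tree from the root (left child = 0, right child = 1).

Codes:
  B: 11 (length 2)
  E: 10 (length 2)
  I: 0 (length 1)
Average code length: 89/56 = 1.5893 bits/symbol


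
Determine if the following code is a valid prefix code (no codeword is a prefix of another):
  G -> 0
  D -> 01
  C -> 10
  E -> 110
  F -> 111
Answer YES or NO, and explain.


Checking each pair (does one codeword prefix another?):
  G='0' vs D='01': prefix -- VIOLATION

NO -- this is NOT a valid prefix code. G (0) is a prefix of D (01).


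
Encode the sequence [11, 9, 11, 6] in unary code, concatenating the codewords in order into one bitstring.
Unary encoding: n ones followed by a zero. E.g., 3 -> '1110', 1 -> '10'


Encode each number as n ones followed by a terminating 0:
  11 -> 111111111110 (12 bits)
  9 -> 1111111110 (10 bits)
  11 -> 111111111110 (12 bits)
  6 -> 1111110 (7 bits)
Total length = 12 + 10 + 12 + 7 = 41 bits.

Unary([11, 9, 11, 6]) = 11111111111011111111101111111111101111110 (41 bits)


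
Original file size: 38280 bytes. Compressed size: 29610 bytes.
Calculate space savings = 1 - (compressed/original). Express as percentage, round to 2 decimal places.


ratio = compressed/original = 29610/38280 = 0.773511
savings = 1 - ratio = 1 - 0.773511 = 0.226489
as a percentage: 0.226489 * 100 = 22.65%

Space savings = 1 - 29610/38280 = 22.65%


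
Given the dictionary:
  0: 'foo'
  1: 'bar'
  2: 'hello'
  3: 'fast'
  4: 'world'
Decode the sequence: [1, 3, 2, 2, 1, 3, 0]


Look up each index in the dictionary:
  1 -> 'bar'
  3 -> 'fast'
  2 -> 'hello'
  2 -> 'hello'
  1 -> 'bar'
  3 -> 'fast'
  0 -> 'foo'

Decoded: "bar fast hello hello bar fast foo"


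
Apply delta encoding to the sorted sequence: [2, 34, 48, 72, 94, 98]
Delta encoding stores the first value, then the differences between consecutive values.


First value: 2
Deltas:
  34 - 2 = 32
  48 - 34 = 14
  72 - 48 = 24
  94 - 72 = 22
  98 - 94 = 4


Delta encoded: [2, 32, 14, 24, 22, 4]


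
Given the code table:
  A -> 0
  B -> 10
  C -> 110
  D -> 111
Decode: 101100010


Decoding:
10 -> B
110 -> C
0 -> A
0 -> A
10 -> B


Result: BCAAB


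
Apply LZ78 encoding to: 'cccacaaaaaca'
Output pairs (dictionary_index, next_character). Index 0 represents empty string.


LZ78 encoding steps:
Dictionary: {0: ''}
Step 1: w='' (idx 0), next='c' -> output (0, 'c'), add 'c' as idx 1
Step 2: w='c' (idx 1), next='c' -> output (1, 'c'), add 'cc' as idx 2
Step 3: w='' (idx 0), next='a' -> output (0, 'a'), add 'a' as idx 3
Step 4: w='c' (idx 1), next='a' -> output (1, 'a'), add 'ca' as idx 4
Step 5: w='a' (idx 3), next='a' -> output (3, 'a'), add 'aa' as idx 5
Step 6: w='aa' (idx 5), next='c' -> output (5, 'c'), add 'aac' as idx 6
Step 7: w='a' (idx 3), end of input -> output (3, '')


Encoded: [(0, 'c'), (1, 'c'), (0, 'a'), (1, 'a'), (3, 'a'), (5, 'c'), (3, '')]


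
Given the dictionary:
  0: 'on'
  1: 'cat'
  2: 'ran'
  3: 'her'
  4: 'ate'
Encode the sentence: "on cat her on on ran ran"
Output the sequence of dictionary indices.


Look up each word in the dictionary:
  'on' -> 0
  'cat' -> 1
  'her' -> 3
  'on' -> 0
  'on' -> 0
  'ran' -> 2
  'ran' -> 2

Encoded: [0, 1, 3, 0, 0, 2, 2]


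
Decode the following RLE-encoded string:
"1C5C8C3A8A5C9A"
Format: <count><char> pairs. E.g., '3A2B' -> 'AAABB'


Expanding each <count><char> pair:
  1C -> 'C'
  5C -> 'CCCCC'
  8C -> 'CCCCCCCC'
  3A -> 'AAA'
  8A -> 'AAAAAAAA'
  5C -> 'CCCCC'
  9A -> 'AAAAAAAAA'

Decoded = CCCCCCCCCCCCCCAAAAAAAAAAACCCCCAAAAAAAAA


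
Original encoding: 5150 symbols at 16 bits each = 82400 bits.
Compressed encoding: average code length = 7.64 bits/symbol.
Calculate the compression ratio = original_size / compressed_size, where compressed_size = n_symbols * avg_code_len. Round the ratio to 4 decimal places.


original_size = n_symbols * orig_bits = 5150 * 16 = 82400 bits
compressed_size = n_symbols * avg_code_len = 5150 * 7.64 = 39346.0 bits
ratio = original_size / compressed_size = 82400 / 39346.0 = 2.0942

Compression ratio = 2.0942


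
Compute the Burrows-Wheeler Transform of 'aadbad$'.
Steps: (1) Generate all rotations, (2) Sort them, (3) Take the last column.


Rotations (sorted):
  0: $aadbad -> last char: d
  1: aadbad$ -> last char: $
  2: ad$aadb -> last char: b
  3: adbad$a -> last char: a
  4: bad$aad -> last char: d
  5: d$aadba -> last char: a
  6: dbad$aa -> last char: a


BWT = d$badaa


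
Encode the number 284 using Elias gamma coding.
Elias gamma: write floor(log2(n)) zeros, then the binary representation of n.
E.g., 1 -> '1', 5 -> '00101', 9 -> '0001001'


num_bits = floor(log2(284)) + 1 = 9
leading_zeros = num_bits - 1 = 8
binary(284) = 100011100

Elias gamma(284) = '00000000' + '100011100' = 00000000100011100 (17 bits)


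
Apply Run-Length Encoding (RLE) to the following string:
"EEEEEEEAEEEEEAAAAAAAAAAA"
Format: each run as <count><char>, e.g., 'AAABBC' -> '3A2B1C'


Scanning runs left to right:
  i=0: run of 'E' x 7 -> '7E'
  i=7: run of 'A' x 1 -> '1A'
  i=8: run of 'E' x 5 -> '5E'
  i=13: run of 'A' x 11 -> '11A'

RLE = 7E1A5E11A


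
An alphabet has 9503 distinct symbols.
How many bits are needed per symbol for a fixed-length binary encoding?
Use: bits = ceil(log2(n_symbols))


log2(9503) = 13.2142
Bracket: 2^13 = 8192 < 9503 <= 2^14 = 16384
So ceil(log2(9503)) = 14

bits = ceil(log2(9503)) = ceil(13.2142) = 14 bits


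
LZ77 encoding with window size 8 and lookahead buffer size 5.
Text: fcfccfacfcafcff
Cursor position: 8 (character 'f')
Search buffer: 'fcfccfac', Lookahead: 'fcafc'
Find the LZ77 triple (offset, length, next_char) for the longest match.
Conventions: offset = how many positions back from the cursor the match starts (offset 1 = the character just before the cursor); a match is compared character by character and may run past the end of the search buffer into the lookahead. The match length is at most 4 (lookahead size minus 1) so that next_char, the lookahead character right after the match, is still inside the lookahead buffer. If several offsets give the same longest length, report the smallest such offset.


Try each offset into the search buffer:
  offset=1 (pos 7, char 'c'): match length 0
  offset=2 (pos 6, char 'a'): match length 0
  offset=3 (pos 5, char 'f'): match length 1
  offset=4 (pos 4, char 'c'): match length 0
  offset=5 (pos 3, char 'c'): match length 0
  offset=6 (pos 2, char 'f'): match length 2
  offset=7 (pos 1, char 'c'): match length 0
  offset=8 (pos 0, char 'f'): match length 2
Longest match has length 2, found at offsets 6, 8; take the smallest, offset 6.
next_char = character at position 8 + 2 = 10 -> 'a'

Best match: offset=6, length=2 (matching 'fc' starting at position 2)
LZ77 triple: (6, 2, 'a')


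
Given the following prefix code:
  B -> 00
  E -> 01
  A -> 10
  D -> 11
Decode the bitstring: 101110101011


Decoding step by step:
Bits 10 -> A
Bits 11 -> D
Bits 10 -> A
Bits 10 -> A
Bits 10 -> A
Bits 11 -> D


Decoded message: ADAAAD


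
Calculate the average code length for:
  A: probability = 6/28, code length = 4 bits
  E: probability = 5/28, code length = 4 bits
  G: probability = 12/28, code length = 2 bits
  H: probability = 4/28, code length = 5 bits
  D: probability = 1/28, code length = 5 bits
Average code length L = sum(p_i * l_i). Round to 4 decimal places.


Weighted contributions p_i * l_i:
  A: (6/28) * 4 = 24/28
  E: (5/28) * 4 = 20/28
  G: (12/28) * 2 = 24/28
  H: (4/28) * 5 = 20/28
  D: (1/28) * 5 = 5/28
Sum = (24 + 20 + 24 + 20 + 5)/28 = 93/28

L = 93/28 = 3.3214 bits/symbol


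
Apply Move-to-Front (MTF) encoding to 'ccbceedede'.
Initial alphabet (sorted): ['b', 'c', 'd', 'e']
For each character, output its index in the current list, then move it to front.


MTF encoding:
'c': index 1 in ['b', 'c', 'd', 'e'] -> ['c', 'b', 'd', 'e']
'c': index 0 in ['c', 'b', 'd', 'e'] -> ['c', 'b', 'd', 'e']
'b': index 1 in ['c', 'b', 'd', 'e'] -> ['b', 'c', 'd', 'e']
'c': index 1 in ['b', 'c', 'd', 'e'] -> ['c', 'b', 'd', 'e']
'e': index 3 in ['c', 'b', 'd', 'e'] -> ['e', 'c', 'b', 'd']
'e': index 0 in ['e', 'c', 'b', 'd'] -> ['e', 'c', 'b', 'd']
'd': index 3 in ['e', 'c', 'b', 'd'] -> ['d', 'e', 'c', 'b']
'e': index 1 in ['d', 'e', 'c', 'b'] -> ['e', 'd', 'c', 'b']
'd': index 1 in ['e', 'd', 'c', 'b'] -> ['d', 'e', 'c', 'b']
'e': index 1 in ['d', 'e', 'c', 'b'] -> ['e', 'd', 'c', 'b']


Output: [1, 0, 1, 1, 3, 0, 3, 1, 1, 1]


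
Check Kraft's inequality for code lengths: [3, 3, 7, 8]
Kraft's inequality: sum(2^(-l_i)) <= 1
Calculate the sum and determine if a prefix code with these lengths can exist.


Sum = 2^(-3) + 2^(-3) + 2^(-7) + 2^(-8)
    = 0.125 + 0.125 + 0.0078125 + 0.00390625
    = 67/256 = 0.26171875
Since 0.26171875 <= 1, Kraft's inequality IS satisfied.
A prefix code with these lengths CAN exist.

Kraft sum = 0.26171875. Satisfied.


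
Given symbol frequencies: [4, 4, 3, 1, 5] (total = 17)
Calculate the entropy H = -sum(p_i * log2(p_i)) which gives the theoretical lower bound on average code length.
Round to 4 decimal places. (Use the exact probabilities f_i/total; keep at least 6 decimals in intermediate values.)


Per-symbol terms -p_i * log2(p_i) with p_i = f_i/17:
  p = 4/17 = 0.235294: log2(p) = -2.087463, -p*log2(p) = 0.491168
  p = 4/17 = 0.235294: log2(p) = -2.087463, -p*log2(p) = 0.491168
  p = 3/17 = 0.176471: log2(p) = -2.502500, -p*log2(p) = 0.441618
  p = 1/17 = 0.058824: log2(p) = -4.087463, -p*log2(p) = 0.240439
  p = 5/17 = 0.294118: log2(p) = -1.765535, -p*log2(p) = 0.519275
H = 0.491168 + 0.491168 + 0.441618 + 0.240439 + 0.519275 = 2.183668

H = 2.1837 bits/symbol


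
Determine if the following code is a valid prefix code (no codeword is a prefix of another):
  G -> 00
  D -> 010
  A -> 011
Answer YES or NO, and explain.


Checking each pair (does one codeword prefix another?):
  G='00' vs D='010': no prefix
  G='00' vs A='011': no prefix
  D='010' vs G='00': no prefix
  D='010' vs A='011': no prefix
  A='011' vs G='00': no prefix
  A='011' vs D='010': no prefix
No violation found over all pairs.

YES -- this is a valid prefix code. No codeword is a prefix of any other codeword.


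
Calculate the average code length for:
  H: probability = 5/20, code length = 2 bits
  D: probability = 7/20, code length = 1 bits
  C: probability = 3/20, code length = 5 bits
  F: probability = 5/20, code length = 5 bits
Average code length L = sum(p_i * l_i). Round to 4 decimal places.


Weighted contributions p_i * l_i:
  H: (5/20) * 2 = 10/20
  D: (7/20) * 1 = 7/20
  C: (3/20) * 5 = 15/20
  F: (5/20) * 5 = 25/20
Sum = (10 + 7 + 15 + 25)/20 = 57/20

L = 57/20 = 2.8500 bits/symbol


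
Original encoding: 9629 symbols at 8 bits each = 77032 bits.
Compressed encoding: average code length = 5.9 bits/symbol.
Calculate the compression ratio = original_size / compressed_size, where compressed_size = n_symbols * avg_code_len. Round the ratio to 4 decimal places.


original_size = n_symbols * orig_bits = 9629 * 8 = 77032 bits
compressed_size = n_symbols * avg_code_len = 9629 * 5.9 = 56811.1 bits
ratio = original_size / compressed_size = 77032 / 56811.1 = 1.3559

Compression ratio = 1.3559


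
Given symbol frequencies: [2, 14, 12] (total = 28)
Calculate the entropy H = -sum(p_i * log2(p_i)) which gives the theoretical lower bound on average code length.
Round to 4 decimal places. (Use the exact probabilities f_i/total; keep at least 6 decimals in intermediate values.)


Per-symbol terms -p_i * log2(p_i) with p_i = f_i/28:
  p = 2/28 = 0.071429: log2(p) = -3.807355, -p*log2(p) = 0.271954
  p = 14/28 = 0.500000: log2(p) = -1.000000, -p*log2(p) = 0.500000
  p = 12/28 = 0.428571: log2(p) = -1.222392, -p*log2(p) = 0.523882
H = 0.271954 + 0.500000 + 0.523882 = 1.295836

H = 1.2958 bits/symbol


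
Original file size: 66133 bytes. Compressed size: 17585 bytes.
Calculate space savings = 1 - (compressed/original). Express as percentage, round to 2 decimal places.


ratio = compressed/original = 17585/66133 = 0.265904
savings = 1 - ratio = 1 - 0.265904 = 0.734096
as a percentage: 0.734096 * 100 = 73.41%

Space savings = 1 - 17585/66133 = 73.41%


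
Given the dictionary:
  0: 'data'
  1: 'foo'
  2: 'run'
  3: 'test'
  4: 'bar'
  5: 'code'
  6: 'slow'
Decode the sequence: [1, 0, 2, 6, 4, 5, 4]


Look up each index in the dictionary:
  1 -> 'foo'
  0 -> 'data'
  2 -> 'run'
  6 -> 'slow'
  4 -> 'bar'
  5 -> 'code'
  4 -> 'bar'

Decoded: "foo data run slow bar code bar"


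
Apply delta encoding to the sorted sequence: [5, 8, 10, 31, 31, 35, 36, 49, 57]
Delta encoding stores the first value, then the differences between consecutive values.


First value: 5
Deltas:
  8 - 5 = 3
  10 - 8 = 2
  31 - 10 = 21
  31 - 31 = 0
  35 - 31 = 4
  36 - 35 = 1
  49 - 36 = 13
  57 - 49 = 8


Delta encoded: [5, 3, 2, 21, 0, 4, 1, 13, 8]


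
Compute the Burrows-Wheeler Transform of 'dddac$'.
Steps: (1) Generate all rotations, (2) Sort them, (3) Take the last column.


Rotations (sorted):
  0: $dddac -> last char: c
  1: ac$ddd -> last char: d
  2: c$ddda -> last char: a
  3: dac$dd -> last char: d
  4: ddac$d -> last char: d
  5: dddac$ -> last char: $


BWT = cdadd$


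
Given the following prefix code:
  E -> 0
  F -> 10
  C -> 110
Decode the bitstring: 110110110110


Decoding step by step:
Bits 110 -> C
Bits 110 -> C
Bits 110 -> C
Bits 110 -> C


Decoded message: CCCC


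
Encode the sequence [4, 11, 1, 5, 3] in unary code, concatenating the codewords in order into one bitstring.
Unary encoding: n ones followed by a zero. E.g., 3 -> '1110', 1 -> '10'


Encode each number as n ones followed by a terminating 0:
  4 -> 11110 (5 bits)
  11 -> 111111111110 (12 bits)
  1 -> 10 (2 bits)
  5 -> 111110 (6 bits)
  3 -> 1110 (4 bits)
Total length = 5 + 12 + 2 + 6 + 4 = 29 bits.

Unary([4, 11, 1, 5, 3]) = 11110111111111110101111101110 (29 bits)


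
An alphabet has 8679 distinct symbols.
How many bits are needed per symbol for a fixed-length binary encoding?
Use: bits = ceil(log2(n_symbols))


log2(8679) = 13.0833
Bracket: 2^13 = 8192 < 8679 <= 2^14 = 16384
So ceil(log2(8679)) = 14

bits = ceil(log2(8679)) = ceil(13.0833) = 14 bits


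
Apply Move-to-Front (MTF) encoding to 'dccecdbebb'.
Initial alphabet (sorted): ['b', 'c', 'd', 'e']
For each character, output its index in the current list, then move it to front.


MTF encoding:
'd': index 2 in ['b', 'c', 'd', 'e'] -> ['d', 'b', 'c', 'e']
'c': index 2 in ['d', 'b', 'c', 'e'] -> ['c', 'd', 'b', 'e']
'c': index 0 in ['c', 'd', 'b', 'e'] -> ['c', 'd', 'b', 'e']
'e': index 3 in ['c', 'd', 'b', 'e'] -> ['e', 'c', 'd', 'b']
'c': index 1 in ['e', 'c', 'd', 'b'] -> ['c', 'e', 'd', 'b']
'd': index 2 in ['c', 'e', 'd', 'b'] -> ['d', 'c', 'e', 'b']
'b': index 3 in ['d', 'c', 'e', 'b'] -> ['b', 'd', 'c', 'e']
'e': index 3 in ['b', 'd', 'c', 'e'] -> ['e', 'b', 'd', 'c']
'b': index 1 in ['e', 'b', 'd', 'c'] -> ['b', 'e', 'd', 'c']
'b': index 0 in ['b', 'e', 'd', 'c'] -> ['b', 'e', 'd', 'c']


Output: [2, 2, 0, 3, 1, 2, 3, 3, 1, 0]


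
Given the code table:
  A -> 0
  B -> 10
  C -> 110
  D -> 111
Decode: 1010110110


Decoding:
10 -> B
10 -> B
110 -> C
110 -> C


Result: BBCC


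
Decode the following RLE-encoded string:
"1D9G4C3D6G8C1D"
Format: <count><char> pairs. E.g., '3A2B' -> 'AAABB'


Expanding each <count><char> pair:
  1D -> 'D'
  9G -> 'GGGGGGGGG'
  4C -> 'CCCC'
  3D -> 'DDD'
  6G -> 'GGGGGG'
  8C -> 'CCCCCCCC'
  1D -> 'D'

Decoded = DGGGGGGGGGCCCCDDDGGGGGGCCCCCCCCD


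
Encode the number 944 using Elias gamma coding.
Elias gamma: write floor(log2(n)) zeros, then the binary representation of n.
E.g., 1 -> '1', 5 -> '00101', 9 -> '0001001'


num_bits = floor(log2(944)) + 1 = 10
leading_zeros = num_bits - 1 = 9
binary(944) = 1110110000

Elias gamma(944) = '000000000' + '1110110000' = 0000000001110110000 (19 bits)


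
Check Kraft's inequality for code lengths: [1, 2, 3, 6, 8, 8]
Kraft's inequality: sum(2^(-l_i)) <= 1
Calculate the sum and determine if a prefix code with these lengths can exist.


Sum = 2^(-1) + 2^(-2) + 2^(-3) + 2^(-6) + 2^(-8) + 2^(-8)
    = 0.5 + 0.25 + 0.125 + 0.015625 + 0.00390625 + 0.00390625
    = 230/256 = 0.8984375
Since 0.8984375 <= 1, Kraft's inequality IS satisfied.
A prefix code with these lengths CAN exist.

Kraft sum = 0.8984375. Satisfied.


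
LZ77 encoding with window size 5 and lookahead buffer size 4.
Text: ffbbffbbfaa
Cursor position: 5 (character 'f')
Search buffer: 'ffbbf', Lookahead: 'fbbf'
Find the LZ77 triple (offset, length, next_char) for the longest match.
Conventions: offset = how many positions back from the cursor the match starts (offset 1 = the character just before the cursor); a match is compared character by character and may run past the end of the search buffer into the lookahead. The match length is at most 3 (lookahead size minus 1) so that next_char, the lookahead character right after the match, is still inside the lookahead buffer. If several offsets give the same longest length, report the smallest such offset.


Try each offset into the search buffer:
  offset=1 (pos 4, char 'f'): match length 1
  offset=2 (pos 3, char 'b'): match length 0
  offset=3 (pos 2, char 'b'): match length 0
  offset=4 (pos 1, char 'f'): match length 3
  offset=5 (pos 0, char 'f'): match length 1
Longest match has length 3 at offset 4.
next_char = character at position 5 + 3 = 8 -> 'f'

Best match: offset=4, length=3 (matching 'fbb' starting at position 1)
LZ77 triple: (4, 3, 'f')


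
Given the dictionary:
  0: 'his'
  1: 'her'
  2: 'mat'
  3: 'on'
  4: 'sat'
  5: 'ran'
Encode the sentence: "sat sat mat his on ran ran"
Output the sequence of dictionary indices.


Look up each word in the dictionary:
  'sat' -> 4
  'sat' -> 4
  'mat' -> 2
  'his' -> 0
  'on' -> 3
  'ran' -> 5
  'ran' -> 5

Encoded: [4, 4, 2, 0, 3, 5, 5]


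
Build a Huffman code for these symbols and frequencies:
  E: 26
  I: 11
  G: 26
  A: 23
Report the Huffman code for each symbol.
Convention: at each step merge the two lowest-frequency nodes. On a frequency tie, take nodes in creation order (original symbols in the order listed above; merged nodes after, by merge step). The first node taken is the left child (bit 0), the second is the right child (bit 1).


Huffman tree construction:
Step 1: Merge I(11) + A(23) = 34
Step 2: Merge E(26) + G(26) = 52
Step 3: Merge (I+A)(34) + (E+G)(52) = 86
Read each symbol's code off the tree from the root (left child = 0, right child = 1).

Codes:
  E: 10 (length 2)
  I: 00 (length 2)
  G: 11 (length 2)
  A: 01 (length 2)
Average code length: 172/86 = 2.0000 bits/symbol


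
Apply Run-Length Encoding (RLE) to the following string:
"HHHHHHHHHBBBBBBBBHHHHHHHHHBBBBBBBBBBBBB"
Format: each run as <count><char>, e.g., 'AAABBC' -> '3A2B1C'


Scanning runs left to right:
  i=0: run of 'H' x 9 -> '9H'
  i=9: run of 'B' x 8 -> '8B'
  i=17: run of 'H' x 9 -> '9H'
  i=26: run of 'B' x 13 -> '13B'

RLE = 9H8B9H13B


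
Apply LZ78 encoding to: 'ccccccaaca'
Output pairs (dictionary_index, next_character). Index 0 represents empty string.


LZ78 encoding steps:
Dictionary: {0: ''}
Step 1: w='' (idx 0), next='c' -> output (0, 'c'), add 'c' as idx 1
Step 2: w='c' (idx 1), next='c' -> output (1, 'c'), add 'cc' as idx 2
Step 3: w='cc' (idx 2), next='c' -> output (2, 'c'), add 'ccc' as idx 3
Step 4: w='' (idx 0), next='a' -> output (0, 'a'), add 'a' as idx 4
Step 5: w='a' (idx 4), next='c' -> output (4, 'c'), add 'ac' as idx 5
Step 6: w='a' (idx 4), end of input -> output (4, '')


Encoded: [(0, 'c'), (1, 'c'), (2, 'c'), (0, 'a'), (4, 'c'), (4, '')]


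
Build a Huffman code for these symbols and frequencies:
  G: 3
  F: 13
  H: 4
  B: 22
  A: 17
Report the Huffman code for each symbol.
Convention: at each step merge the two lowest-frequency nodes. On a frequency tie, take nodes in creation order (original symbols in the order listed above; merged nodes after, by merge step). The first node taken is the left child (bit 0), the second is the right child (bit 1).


Huffman tree construction:
Step 1: Merge G(3) + H(4) = 7
Step 2: Merge (G+H)(7) + F(13) = 20
Step 3: Merge A(17) + ((G+H)+F)(20) = 37
Step 4: Merge B(22) + (A+((G+H)+F))(37) = 59
Read each symbol's code off the tree from the root (left child = 0, right child = 1).

Codes:
  G: 1100 (length 4)
  F: 111 (length 3)
  H: 1101 (length 4)
  B: 0 (length 1)
  A: 10 (length 2)
Average code length: 123/59 = 2.0847 bits/symbol


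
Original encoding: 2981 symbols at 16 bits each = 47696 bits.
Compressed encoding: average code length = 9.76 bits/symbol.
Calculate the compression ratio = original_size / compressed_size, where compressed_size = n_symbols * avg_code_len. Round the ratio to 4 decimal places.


original_size = n_symbols * orig_bits = 2981 * 16 = 47696 bits
compressed_size = n_symbols * avg_code_len = 2981 * 9.76 = 29094.56 bits
ratio = original_size / compressed_size = 47696 / 29094.56 = 1.6393

Compression ratio = 1.6393


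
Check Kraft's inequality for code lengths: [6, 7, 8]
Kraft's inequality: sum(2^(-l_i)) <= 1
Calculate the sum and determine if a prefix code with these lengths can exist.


Sum = 2^(-6) + 2^(-7) + 2^(-8)
    = 0.015625 + 0.0078125 + 0.00390625
    = 7/256 = 0.02734375
Since 0.02734375 <= 1, Kraft's inequality IS satisfied.
A prefix code with these lengths CAN exist.

Kraft sum = 0.02734375. Satisfied.


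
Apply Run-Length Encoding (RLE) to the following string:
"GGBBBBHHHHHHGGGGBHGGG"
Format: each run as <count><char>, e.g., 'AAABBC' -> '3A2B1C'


Scanning runs left to right:
  i=0: run of 'G' x 2 -> '2G'
  i=2: run of 'B' x 4 -> '4B'
  i=6: run of 'H' x 6 -> '6H'
  i=12: run of 'G' x 4 -> '4G'
  i=16: run of 'B' x 1 -> '1B'
  i=17: run of 'H' x 1 -> '1H'
  i=18: run of 'G' x 3 -> '3G'

RLE = 2G4B6H4G1B1H3G


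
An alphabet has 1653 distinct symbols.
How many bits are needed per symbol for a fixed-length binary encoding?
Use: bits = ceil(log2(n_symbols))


log2(1653) = 10.6909
Bracket: 2^10 = 1024 < 1653 <= 2^11 = 2048
So ceil(log2(1653)) = 11

bits = ceil(log2(1653)) = ceil(10.6909) = 11 bits


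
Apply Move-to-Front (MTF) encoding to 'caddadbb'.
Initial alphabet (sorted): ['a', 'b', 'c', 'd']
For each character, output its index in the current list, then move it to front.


MTF encoding:
'c': index 2 in ['a', 'b', 'c', 'd'] -> ['c', 'a', 'b', 'd']
'a': index 1 in ['c', 'a', 'b', 'd'] -> ['a', 'c', 'b', 'd']
'd': index 3 in ['a', 'c', 'b', 'd'] -> ['d', 'a', 'c', 'b']
'd': index 0 in ['d', 'a', 'c', 'b'] -> ['d', 'a', 'c', 'b']
'a': index 1 in ['d', 'a', 'c', 'b'] -> ['a', 'd', 'c', 'b']
'd': index 1 in ['a', 'd', 'c', 'b'] -> ['d', 'a', 'c', 'b']
'b': index 3 in ['d', 'a', 'c', 'b'] -> ['b', 'd', 'a', 'c']
'b': index 0 in ['b', 'd', 'a', 'c'] -> ['b', 'd', 'a', 'c']


Output: [2, 1, 3, 0, 1, 1, 3, 0]


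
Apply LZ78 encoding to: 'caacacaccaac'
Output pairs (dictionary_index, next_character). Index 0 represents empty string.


LZ78 encoding steps:
Dictionary: {0: ''}
Step 1: w='' (idx 0), next='c' -> output (0, 'c'), add 'c' as idx 1
Step 2: w='' (idx 0), next='a' -> output (0, 'a'), add 'a' as idx 2
Step 3: w='a' (idx 2), next='c' -> output (2, 'c'), add 'ac' as idx 3
Step 4: w='ac' (idx 3), next='a' -> output (3, 'a'), add 'aca' as idx 4
Step 5: w='c' (idx 1), next='c' -> output (1, 'c'), add 'cc' as idx 5
Step 6: w='a' (idx 2), next='a' -> output (2, 'a'), add 'aa' as idx 6
Step 7: w='c' (idx 1), end of input -> output (1, '')


Encoded: [(0, 'c'), (0, 'a'), (2, 'c'), (3, 'a'), (1, 'c'), (2, 'a'), (1, '')]


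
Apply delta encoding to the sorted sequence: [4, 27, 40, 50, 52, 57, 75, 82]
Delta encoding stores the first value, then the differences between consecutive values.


First value: 4
Deltas:
  27 - 4 = 23
  40 - 27 = 13
  50 - 40 = 10
  52 - 50 = 2
  57 - 52 = 5
  75 - 57 = 18
  82 - 75 = 7


Delta encoded: [4, 23, 13, 10, 2, 5, 18, 7]


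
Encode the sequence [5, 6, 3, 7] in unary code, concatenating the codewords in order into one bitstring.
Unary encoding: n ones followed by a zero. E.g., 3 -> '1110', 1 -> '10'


Encode each number as n ones followed by a terminating 0:
  5 -> 111110 (6 bits)
  6 -> 1111110 (7 bits)
  3 -> 1110 (4 bits)
  7 -> 11111110 (8 bits)
Total length = 6 + 7 + 4 + 8 = 25 bits.

Unary([5, 6, 3, 7]) = 1111101111110111011111110 (25 bits)


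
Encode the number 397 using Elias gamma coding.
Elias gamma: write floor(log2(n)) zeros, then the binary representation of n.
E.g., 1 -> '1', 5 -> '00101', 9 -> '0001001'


num_bits = floor(log2(397)) + 1 = 9
leading_zeros = num_bits - 1 = 8
binary(397) = 110001101

Elias gamma(397) = '00000000' + '110001101' = 00000000110001101 (17 bits)


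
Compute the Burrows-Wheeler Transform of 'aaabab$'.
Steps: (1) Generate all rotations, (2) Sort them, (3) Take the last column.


Rotations (sorted):
  0: $aaabab -> last char: b
  1: aaabab$ -> last char: $
  2: aabab$a -> last char: a
  3: ab$aaab -> last char: b
  4: abab$aa -> last char: a
  5: b$aaaba -> last char: a
  6: bab$aaa -> last char: a


BWT = b$abaaa


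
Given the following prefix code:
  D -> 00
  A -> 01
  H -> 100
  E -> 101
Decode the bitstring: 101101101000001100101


Decoding step by step:
Bits 101 -> E
Bits 101 -> E
Bits 101 -> E
Bits 00 -> D
Bits 00 -> D
Bits 01 -> A
Bits 100 -> H
Bits 101 -> E


Decoded message: EEEDDAHE


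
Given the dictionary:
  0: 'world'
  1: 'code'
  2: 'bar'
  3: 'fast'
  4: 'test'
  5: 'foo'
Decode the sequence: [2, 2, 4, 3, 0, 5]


Look up each index in the dictionary:
  2 -> 'bar'
  2 -> 'bar'
  4 -> 'test'
  3 -> 'fast'
  0 -> 'world'
  5 -> 'foo'

Decoded: "bar bar test fast world foo"


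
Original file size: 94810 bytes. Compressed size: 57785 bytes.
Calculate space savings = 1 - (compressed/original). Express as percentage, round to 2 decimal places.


ratio = compressed/original = 57785/94810 = 0.609482
savings = 1 - ratio = 1 - 0.609482 = 0.390518
as a percentage: 0.390518 * 100 = 39.05%

Space savings = 1 - 57785/94810 = 39.05%


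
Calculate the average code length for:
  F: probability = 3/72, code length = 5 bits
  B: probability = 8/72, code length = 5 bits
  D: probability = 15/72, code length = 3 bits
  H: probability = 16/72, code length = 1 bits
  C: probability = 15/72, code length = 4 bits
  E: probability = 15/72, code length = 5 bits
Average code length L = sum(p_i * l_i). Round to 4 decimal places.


Weighted contributions p_i * l_i:
  F: (3/72) * 5 = 15/72
  B: (8/72) * 5 = 40/72
  D: (15/72) * 3 = 45/72
  H: (16/72) * 1 = 16/72
  C: (15/72) * 4 = 60/72
  E: (15/72) * 5 = 75/72
Sum = (15 + 40 + 45 + 16 + 60 + 75)/72 = 251/72

L = 251/72 = 3.4861 bits/symbol


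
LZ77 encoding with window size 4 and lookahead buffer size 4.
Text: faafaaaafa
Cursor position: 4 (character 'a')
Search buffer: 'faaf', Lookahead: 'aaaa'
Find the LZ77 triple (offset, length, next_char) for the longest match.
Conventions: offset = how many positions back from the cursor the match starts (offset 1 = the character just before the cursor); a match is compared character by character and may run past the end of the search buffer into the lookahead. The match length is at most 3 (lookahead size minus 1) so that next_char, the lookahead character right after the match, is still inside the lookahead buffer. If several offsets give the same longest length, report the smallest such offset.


Try each offset into the search buffer:
  offset=1 (pos 3, char 'f'): match length 0
  offset=2 (pos 2, char 'a'): match length 1
  offset=3 (pos 1, char 'a'): match length 2
  offset=4 (pos 0, char 'f'): match length 0
Longest match has length 2 at offset 3.
next_char = character at position 4 + 2 = 6 -> 'a'

Best match: offset=3, length=2 (matching 'aa' starting at position 1)
LZ77 triple: (3, 2, 'a')


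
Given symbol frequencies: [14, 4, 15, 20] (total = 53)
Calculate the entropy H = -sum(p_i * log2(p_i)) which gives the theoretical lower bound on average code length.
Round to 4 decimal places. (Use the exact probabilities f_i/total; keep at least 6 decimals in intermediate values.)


Per-symbol terms -p_i * log2(p_i) with p_i = f_i/53:
  p = 14/53 = 0.264151: log2(p) = -1.920566, -p*log2(p) = 0.507319
  p = 4/53 = 0.075472: log2(p) = -3.727920, -p*log2(p) = 0.281352
  p = 15/53 = 0.283019: log2(p) = -1.821030, -p*log2(p) = 0.515386
  p = 20/53 = 0.377358: log2(p) = -1.405992, -p*log2(p) = 0.530563
H = 0.507319 + 0.281352 + 0.515386 + 0.530563 = 1.834620

H = 1.8346 bits/symbol


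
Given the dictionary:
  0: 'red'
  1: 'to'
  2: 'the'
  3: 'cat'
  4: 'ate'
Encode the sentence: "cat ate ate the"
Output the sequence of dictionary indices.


Look up each word in the dictionary:
  'cat' -> 3
  'ate' -> 4
  'ate' -> 4
  'the' -> 2

Encoded: [3, 4, 4, 2]


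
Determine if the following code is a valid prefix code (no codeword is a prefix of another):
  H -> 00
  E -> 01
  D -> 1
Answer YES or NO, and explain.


Checking each pair (does one codeword prefix another?):
  H='00' vs E='01': no prefix
  H='00' vs D='1': no prefix
  E='01' vs H='00': no prefix
  E='01' vs D='1': no prefix
  D='1' vs H='00': no prefix
  D='1' vs E='01': no prefix
No violation found over all pairs.

YES -- this is a valid prefix code. No codeword is a prefix of any other codeword.


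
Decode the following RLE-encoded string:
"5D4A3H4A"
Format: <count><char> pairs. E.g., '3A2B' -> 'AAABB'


Expanding each <count><char> pair:
  5D -> 'DDDDD'
  4A -> 'AAAA'
  3H -> 'HHH'
  4A -> 'AAAA'

Decoded = DDDDDAAAAHHHAAAA


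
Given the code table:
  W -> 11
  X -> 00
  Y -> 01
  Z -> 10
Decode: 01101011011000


Decoding:
01 -> Y
10 -> Z
10 -> Z
11 -> W
01 -> Y
10 -> Z
00 -> X


Result: YZZWYZX


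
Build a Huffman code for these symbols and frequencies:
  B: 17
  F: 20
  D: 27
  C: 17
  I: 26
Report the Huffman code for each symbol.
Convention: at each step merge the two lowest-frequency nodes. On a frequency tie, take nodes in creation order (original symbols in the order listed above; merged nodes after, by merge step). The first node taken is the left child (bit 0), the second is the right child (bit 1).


Huffman tree construction:
Step 1: Merge B(17) + C(17) = 34
Step 2: Merge F(20) + I(26) = 46
Step 3: Merge D(27) + (B+C)(34) = 61
Step 4: Merge (F+I)(46) + (D+(B+C))(61) = 107
Read each symbol's code off the tree from the root (left child = 0, right child = 1).

Codes:
  B: 110 (length 3)
  F: 00 (length 2)
  D: 10 (length 2)
  C: 111 (length 3)
  I: 01 (length 2)
Average code length: 248/107 = 2.3178 bits/symbol


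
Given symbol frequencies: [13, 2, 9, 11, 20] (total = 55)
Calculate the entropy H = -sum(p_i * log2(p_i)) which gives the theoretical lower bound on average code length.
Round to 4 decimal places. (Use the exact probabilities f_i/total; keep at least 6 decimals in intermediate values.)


Per-symbol terms -p_i * log2(p_i) with p_i = f_i/55:
  p = 13/55 = 0.236364: log2(p) = -2.080920, -p*log2(p) = 0.491854
  p = 2/55 = 0.036364: log2(p) = -4.781360, -p*log2(p) = 0.173868
  p = 9/55 = 0.163636: log2(p) = -2.611435, -p*log2(p) = 0.427326
  p = 11/55 = 0.200000: log2(p) = -2.321928, -p*log2(p) = 0.464386
  p = 20/55 = 0.363636: log2(p) = -1.459432, -p*log2(p) = 0.530702
H = 0.491854 + 0.173868 + 0.427326 + 0.464386 + 0.530702 = 2.088136

H = 2.0881 bits/symbol
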